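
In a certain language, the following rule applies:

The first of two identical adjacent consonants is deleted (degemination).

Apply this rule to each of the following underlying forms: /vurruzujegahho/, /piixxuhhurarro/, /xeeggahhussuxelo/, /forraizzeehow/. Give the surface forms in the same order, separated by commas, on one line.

/vurruzujegahho/: /rr/ is a geminate; the first /r/ deletes. /hh/ is a geminate; the first /h/ deletes. → [vuruzujegaho].
/piixxuhhurarro/: /xx/ is a geminate; the first /x/ deletes. /hh/ is a geminate; the first /h/ deletes. /rr/ is a geminate; the first /r/ deletes. → [piixuhuraro].
/xeeggahhussuxelo/: /gg/ is a geminate; the first /g/ deletes. /hh/ is a geminate; the first /h/ deletes. /ss/ is a geminate; the first /s/ deletes. → [xeegahusuxelo].
/forraizzeehow/: /rr/ is a geminate; the first /r/ deletes. /zz/ is a geminate; the first /z/ deletes. → [foraizeehow].

vuruzujegaho, piixuhuraro, xeegahusuxelo, foraizeehow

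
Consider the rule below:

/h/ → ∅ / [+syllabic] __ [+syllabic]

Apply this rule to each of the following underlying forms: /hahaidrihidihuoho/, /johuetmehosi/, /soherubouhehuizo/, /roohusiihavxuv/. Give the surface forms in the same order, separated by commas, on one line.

haaidriidiuoo, jouetmeosi, soeruboueuizo, roousiiavxuv

/hahaidrihidihuoho/: /h/ occurs between vowels /a/ and /a/, so it deletes. /h/ occurs between vowels /i/ and /i/, so it deletes. /h/ occurs between vowels /i/ and /u/, so it deletes. /h/ occurs between vowels /o/ and /o/, so it deletes. → [haaidriidiuoo].
/johuetmehosi/: /h/ occurs between vowels /o/ and /u/, so it deletes. /h/ occurs between vowels /e/ and /o/, so it deletes. → [jouetmeosi].
/soherubouhehuizo/: /h/ occurs between vowels /o/ and /e/, so it deletes. /h/ occurs between vowels /u/ and /e/, so it deletes. /h/ occurs between vowels /e/ and /u/, so it deletes. → [soeruboueuizo].
/roohusiihavxuv/: /h/ occurs between vowels /o/ and /u/, so it deletes. /h/ occurs between vowels /i/ and /a/, so it deletes. → [roousiiavxuv].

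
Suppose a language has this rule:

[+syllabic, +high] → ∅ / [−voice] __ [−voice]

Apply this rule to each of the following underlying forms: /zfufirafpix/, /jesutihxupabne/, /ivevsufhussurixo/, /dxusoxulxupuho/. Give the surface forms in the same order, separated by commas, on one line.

/zfufirafpix/: /u/ is a high vowel flanked by voiceless consonants /f/ and /f/, so it deletes. /i/ is a high vowel flanked by voiceless consonants /p/ and /x/, so it deletes. → [zffirafpx].
/jesutihxupabne/: /u/ is a high vowel flanked by voiceless consonants /s/ and /t/, so it deletes. /i/ is a high vowel flanked by voiceless consonants /t/ and /h/, so it deletes. /u/ is a high vowel flanked by voiceless consonants /x/ and /p/, so it deletes. → [jesthxpabne].
/ivevsufhussurixo/: /u/ is a high vowel flanked by voiceless consonants /s/ and /f/, so it deletes. /u/ is a high vowel flanked by voiceless consonants /h/ and /s/, so it deletes. → [ivevsfhssurixo].
/dxusoxulxupuho/: /u/ is a high vowel flanked by voiceless consonants /x/ and /s/, so it deletes. /u/ is a high vowel flanked by voiceless consonants /x/ and /p/, so it deletes. /u/ is a high vowel flanked by voiceless consonants /p/ and /h/, so it deletes. → [dxsoxulxpho].

zffirafpx, jesthxpabne, ivevsfhssurixo, dxsoxulxpho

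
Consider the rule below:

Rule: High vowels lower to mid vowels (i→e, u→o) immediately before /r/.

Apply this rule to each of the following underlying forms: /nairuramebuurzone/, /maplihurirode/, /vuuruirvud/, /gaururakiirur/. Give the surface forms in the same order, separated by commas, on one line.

naeroramebuorzone, maplihorerode, vuoruervud, gaororakieror

/nairuramebuurzone/: /i/ is a high vowel immediately before /r/, so it lowers to [e]. /u/ is a high vowel immediately before /r/, so it lowers to [o]. /u/ is a high vowel immediately before /r/, so it lowers to [o]. → [naeroramebuorzone].
/maplihurirode/: /u/ is a high vowel immediately before /r/, so it lowers to [o]. /i/ is a high vowel immediately before /r/, so it lowers to [e]. → [maplihorerode].
/vuuruirvud/: /u/ is a high vowel immediately before /r/, so it lowers to [o]. /i/ is a high vowel immediately before /r/, so it lowers to [e]. → [vuoruervud].
/gaururakiirur/: /u/ is a high vowel immediately before /r/, so it lowers to [o]. /u/ is a high vowel immediately before /r/, so it lowers to [o]. /i/ is a high vowel immediately before /r/, so it lowers to [e]. /u/ is a high vowel immediately before /r/, so it lowers to [o]. → [gaororakieror].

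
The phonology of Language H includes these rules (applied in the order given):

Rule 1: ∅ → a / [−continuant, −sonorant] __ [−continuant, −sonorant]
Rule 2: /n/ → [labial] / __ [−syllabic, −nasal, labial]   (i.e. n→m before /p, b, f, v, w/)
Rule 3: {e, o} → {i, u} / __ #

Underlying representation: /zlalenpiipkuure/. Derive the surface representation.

Rule 1 (stop-cluster a-epenthesis): /p/ and /k/ form a stop–stop cluster, so [a] is inserted between them. /zlalenpiipkuure/ → zlalenpiipakuure.
Rule 2 (nasal place assimilation): /n/ precedes the labial consonant /p/, so it assimilates in place to [m]. /zlalenpiipakuure/ → zlalempiipakuure.
Rule 3 (final vowel raising): /e/ is a mid vowel in word-final position, so it raises to [i]. /zlalempiipakuure/ → zlalempiipakuuri.

zlalempiipakuuri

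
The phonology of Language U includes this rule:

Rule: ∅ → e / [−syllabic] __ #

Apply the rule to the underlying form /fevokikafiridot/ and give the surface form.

fevokikafiridote

the form ends in the consonant /t/, so [e] is inserted word-finally.
Surface form: [fevokikafiridote].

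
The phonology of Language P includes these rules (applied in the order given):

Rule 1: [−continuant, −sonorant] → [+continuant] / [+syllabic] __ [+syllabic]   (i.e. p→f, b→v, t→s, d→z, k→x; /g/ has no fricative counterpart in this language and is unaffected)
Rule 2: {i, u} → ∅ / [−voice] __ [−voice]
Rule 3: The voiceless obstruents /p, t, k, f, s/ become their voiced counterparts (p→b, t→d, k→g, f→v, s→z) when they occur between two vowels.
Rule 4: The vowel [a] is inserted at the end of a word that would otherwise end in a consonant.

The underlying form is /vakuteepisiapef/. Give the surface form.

Rule 1 (intervocalic spirantization): /k/ is a stop between vowels /a/ and /u/, so it spirantizes to the fricative [x]. /t/ is a stop between vowels /u/ and /e/, so it spirantizes to the fricative [s]. /p/ is a stop between vowels /e/ and /i/, so it spirantizes to the fricative [f]. /p/ is a stop between vowels /a/ and /e/, so it spirantizes to the fricative [f]. /vakuteepisiapef/ → vaxuseefisiafef.
Rule 2 (high vowel syncope): /u/ is a high vowel flanked by voiceless consonants /x/ and /s/, so it deletes. /i/ is a high vowel flanked by voiceless consonants /f/ and /s/, so it deletes. /vaxuseefisiafef/ → vaxseefsiafef.
Rule 3 (intervocalic voicing): /f/ is a voiceless obstruent between vowels /a/ and /e/, so it voices to [v]. /vaxseefsiafef/ → vaxseefsiavef.
Rule 4 (final a-epenthesis): the form ends in the consonant /f/, so [a] is inserted word-finally. /vaxseefsiavef/ → vaxseefsiavefa.

vaxseefsiavefa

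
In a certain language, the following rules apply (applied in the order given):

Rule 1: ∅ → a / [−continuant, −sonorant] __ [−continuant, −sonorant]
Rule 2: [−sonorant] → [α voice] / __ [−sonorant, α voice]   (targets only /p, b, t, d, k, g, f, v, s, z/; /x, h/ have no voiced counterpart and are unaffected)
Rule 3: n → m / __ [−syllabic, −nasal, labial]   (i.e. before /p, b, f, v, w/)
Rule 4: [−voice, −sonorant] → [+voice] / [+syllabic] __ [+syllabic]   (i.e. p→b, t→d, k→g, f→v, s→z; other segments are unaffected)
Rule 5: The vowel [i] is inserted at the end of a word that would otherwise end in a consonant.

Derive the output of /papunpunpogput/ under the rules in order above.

pabumpumpogabuti

Rule 1 (stop-cluster a-epenthesis): /g/ and /p/ form a stop–stop cluster, so [a] is inserted between them. /papunpunpogput/ → papunpunpogaput.
Rule 2 (regressive voicing assimilation): no segment meets the environment; /papunpunpogaput/ is unchanged.
Rule 3 (nasal place assimilation): /n/ precedes the labial consonant /p/, so it assimilates in place to [m]. /n/ precedes the labial consonant /p/, so it assimilates in place to [m]. /papunpunpogaput/ → papumpumpogaput.
Rule 4 (intervocalic voicing): /p/ is a voiceless obstruent between vowels /a/ and /u/, so it voices to [b]. /p/ is a voiceless obstruent between vowels /a/ and /u/, so it voices to [b]. /papumpumpogaput/ → pabumpumpogabut.
Rule 5 (final i-epenthesis): the form ends in the consonant /t/, so [i] is inserted word-finally. /pabumpumpogabut/ → pabumpumpogabuti.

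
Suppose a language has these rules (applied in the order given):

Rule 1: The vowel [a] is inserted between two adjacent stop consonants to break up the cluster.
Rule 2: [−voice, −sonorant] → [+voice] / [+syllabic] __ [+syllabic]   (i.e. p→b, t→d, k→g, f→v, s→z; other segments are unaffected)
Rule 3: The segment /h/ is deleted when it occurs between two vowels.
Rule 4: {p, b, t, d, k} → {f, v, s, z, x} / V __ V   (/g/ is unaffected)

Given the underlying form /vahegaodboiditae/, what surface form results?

vaegaozavoizizae

Rule 1 (stop-cluster a-epenthesis): /d/ and /b/ form a stop–stop cluster, so [a] is inserted between them. /vahegaodboiditae/ → vahegaodaboiditae.
Rule 2 (intervocalic voicing): /t/ is a voiceless obstruent between vowels /i/ and /a/, so it voices to [d]. /vahegaodaboiditae/ → vahegaodaboididae.
Rule 3 (intervocalic h-deletion): /h/ occurs between vowels /a/ and /e/, so it deletes. /vahegaodaboididae/ → vaegaodaboididae.
Rule 4 (intervocalic spirantization): /d/ is a stop between vowels /o/ and /a/, so it spirantizes to the fricative [z]. /b/ is a stop between vowels /a/ and /o/, so it spirantizes to the fricative [v]. /d/ is a stop between vowels /i/ and /i/, so it spirantizes to the fricative [z]. /d/ is a stop between vowels /i/ and /a/, so it spirantizes to the fricative [z]. /vaegaodaboididae/ → vaegaozavoizizae.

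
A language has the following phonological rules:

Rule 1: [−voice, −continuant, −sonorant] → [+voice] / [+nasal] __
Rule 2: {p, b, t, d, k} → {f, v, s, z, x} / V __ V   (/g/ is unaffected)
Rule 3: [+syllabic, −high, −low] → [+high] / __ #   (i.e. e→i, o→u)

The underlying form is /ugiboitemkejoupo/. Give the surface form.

Rule 1 (post-nasal voicing): /k/ is a voiceless stop immediately after the nasal /m/, so it voices to [g]. /ugiboitemkejoupo/ → ugiboitemgejoupo.
Rule 2 (intervocalic spirantization): /b/ is a stop between vowels /i/ and /o/, so it spirantizes to the fricative [v]. /t/ is a stop between vowels /i/ and /e/, so it spirantizes to the fricative [s]. /p/ is a stop between vowels /u/ and /o/, so it spirantizes to the fricative [f]. /ugiboitemgejoupo/ → ugivoisemgejoufo.
Rule 3 (final vowel raising): /o/ is a mid vowel in word-final position, so it raises to [u]. /ugivoisemgejoufo/ → ugivoisemgejoufu.

ugivoisemgejoufu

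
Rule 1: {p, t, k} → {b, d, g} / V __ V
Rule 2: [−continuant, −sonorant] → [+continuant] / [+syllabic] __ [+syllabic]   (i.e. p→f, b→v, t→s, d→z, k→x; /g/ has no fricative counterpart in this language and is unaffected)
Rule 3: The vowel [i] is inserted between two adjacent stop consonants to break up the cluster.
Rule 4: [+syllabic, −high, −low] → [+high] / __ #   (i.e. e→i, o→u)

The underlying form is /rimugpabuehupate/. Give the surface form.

Rule 1 (intervocalic voicing): /p/ is a voiceless stop between vowels /u/ and /a/, so it voices to [b]. /t/ is a voiceless stop between vowels /a/ and /e/, so it voices to [d]. /rimugpabuehupate/ → rimugpabuehubade.
Rule 2 (intervocalic spirantization): /b/ is a stop between vowels /a/ and /u/, so it spirantizes to the fricative [v]. /b/ is a stop between vowels /u/ and /a/, so it spirantizes to the fricative [v]. /d/ is a stop between vowels /a/ and /e/, so it spirantizes to the fricative [z]. /rimugpabuehubade/ → rimugpavuehuvaze.
Rule 3 (stop-cluster i-epenthesis): /g/ and /p/ form a stop–stop cluster, so [i] is inserted between them. /rimugpavuehuvaze/ → rimugipavuehuvaze.
Rule 4 (final vowel raising): /e/ is a mid vowel in word-final position, so it raises to [i]. /rimugipavuehuvaze/ → rimugipavuehuvazi.

rimugipavuehuvazi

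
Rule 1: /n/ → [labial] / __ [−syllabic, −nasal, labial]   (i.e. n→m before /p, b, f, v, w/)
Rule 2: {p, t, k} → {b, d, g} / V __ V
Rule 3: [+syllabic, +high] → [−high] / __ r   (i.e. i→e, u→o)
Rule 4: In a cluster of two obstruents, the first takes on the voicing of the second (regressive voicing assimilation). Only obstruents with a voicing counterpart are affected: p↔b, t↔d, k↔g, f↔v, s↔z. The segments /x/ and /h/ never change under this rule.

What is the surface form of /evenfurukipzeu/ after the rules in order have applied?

evemforugibzeu

Rule 1 (nasal place assimilation): /n/ precedes the labial consonant /f/, so it assimilates in place to [m]. /evenfurukipzeu/ → evemfurukipzeu.
Rule 2 (intervocalic voicing): /k/ is a voiceless stop between vowels /u/ and /i/, so it voices to [g]. /evemfurukipzeu/ → evemfurugipzeu.
Rule 3 (pre-rhotic lowering): /u/ is a high vowel immediately before /r/, so it lowers to [o]. /evemfurugipzeu/ → evemforugipzeu.
Rule 4 (regressive voicing assimilation): /p/ precedes the voiced obstruent /z/, so it voices to [b] by assimilation. /evemforugipzeu/ → evemforugibzeu.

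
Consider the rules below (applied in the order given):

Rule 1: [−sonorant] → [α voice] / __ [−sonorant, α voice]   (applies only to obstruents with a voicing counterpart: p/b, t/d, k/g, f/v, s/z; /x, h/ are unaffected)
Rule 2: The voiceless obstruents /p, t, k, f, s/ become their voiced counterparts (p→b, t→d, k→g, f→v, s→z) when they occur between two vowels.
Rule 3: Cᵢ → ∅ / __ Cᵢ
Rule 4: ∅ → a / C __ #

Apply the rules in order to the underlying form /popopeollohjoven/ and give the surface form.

Rule 1 (regressive voicing assimilation): no segment meets the environment; /popopeollohjoven/ is unchanged.
Rule 2 (intervocalic voicing): /p/ is a voiceless obstruent between vowels /o/ and /o/, so it voices to [b]. /p/ is a voiceless obstruent between vowels /o/ and /e/, so it voices to [b]. /popopeollohjoven/ → pobobeollohjoven.
Rule 3 (degemination): /ll/ is a geminate; the first /l/ deletes. /pobobeollohjoven/ → pobobeolohjoven.
Rule 4 (final a-epenthesis): the form ends in the consonant /n/, so [a] is inserted word-finally. /pobobeolohjoven/ → pobobeolohjovena.

pobobeolohjovena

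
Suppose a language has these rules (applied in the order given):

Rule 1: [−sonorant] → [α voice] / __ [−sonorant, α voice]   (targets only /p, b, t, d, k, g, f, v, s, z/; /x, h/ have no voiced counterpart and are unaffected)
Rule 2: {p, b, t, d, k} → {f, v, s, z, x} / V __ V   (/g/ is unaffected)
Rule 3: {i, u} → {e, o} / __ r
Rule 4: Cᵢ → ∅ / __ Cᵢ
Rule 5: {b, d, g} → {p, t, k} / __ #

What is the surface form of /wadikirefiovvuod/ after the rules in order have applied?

wazixerefiovuot

Rule 1 (regressive voicing assimilation): no segment meets the environment; /wadikirefiovvuod/ is unchanged.
Rule 2 (intervocalic spirantization): /d/ is a stop between vowels /a/ and /i/, so it spirantizes to the fricative [z]. /k/ is a stop between vowels /i/ and /i/, so it spirantizes to the fricative [x]. /wadikirefiovvuod/ → wazixirefiovvuod.
Rule 3 (pre-rhotic lowering): /i/ is a high vowel immediately before /r/, so it lowers to [e]. /wazixirefiovvuod/ → wazixerefiovvuod.
Rule 4 (degemination): /vv/ is a geminate; the first /v/ deletes. /wazixerefiovvuod/ → wazixerefiovuod.
Rule 5 (final devoicing): /d/ is a voiced stop in word-final position, so it devoices to [t]. /wazixerefiovuod/ → wazixerefiovuot.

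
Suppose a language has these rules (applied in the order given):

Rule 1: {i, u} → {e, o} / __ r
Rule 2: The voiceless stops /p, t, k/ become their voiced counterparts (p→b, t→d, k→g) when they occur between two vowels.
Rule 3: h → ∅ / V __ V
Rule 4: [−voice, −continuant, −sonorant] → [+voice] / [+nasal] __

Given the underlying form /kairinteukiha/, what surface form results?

Rule 1 (pre-rhotic lowering): /i/ is a high vowel immediately before /r/, so it lowers to [e]. /kairinteukiha/ → kaerinteukiha.
Rule 2 (intervocalic voicing): /k/ is a voiceless stop between vowels /u/ and /i/, so it voices to [g]. /kaerinteukiha/ → kaerinteugiha.
Rule 3 (intervocalic h-deletion): /h/ occurs between vowels /i/ and /a/, so it deletes. /kaerinteugiha/ → kaerinteugia.
Rule 4 (post-nasal voicing): /t/ is a voiceless stop immediately after the nasal /n/, so it voices to [d]. /kaerinteugia/ → kaerindeugia.

kaerindeugia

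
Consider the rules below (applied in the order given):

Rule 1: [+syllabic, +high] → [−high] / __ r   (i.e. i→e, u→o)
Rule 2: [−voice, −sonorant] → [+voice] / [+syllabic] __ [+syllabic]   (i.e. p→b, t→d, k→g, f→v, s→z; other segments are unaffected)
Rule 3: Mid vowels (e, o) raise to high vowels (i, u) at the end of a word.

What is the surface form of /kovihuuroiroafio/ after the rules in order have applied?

kovihuoroeroaviu

Rule 1 (pre-rhotic lowering): /u/ is a high vowel immediately before /r/, so it lowers to [o]. /i/ is a high vowel immediately before /r/, so it lowers to [e]. /kovihuuroiroafio/ → kovihuoroeroafio.
Rule 2 (intervocalic voicing): /f/ is a voiceless obstruent between vowels /a/ and /i/, so it voices to [v]. /kovihuoroeroafio/ → kovihuoroeroavio.
Rule 3 (final vowel raising): /o/ is a mid vowel in word-final position, so it raises to [u]. /kovihuoroeroavio/ → kovihuoroeroaviu.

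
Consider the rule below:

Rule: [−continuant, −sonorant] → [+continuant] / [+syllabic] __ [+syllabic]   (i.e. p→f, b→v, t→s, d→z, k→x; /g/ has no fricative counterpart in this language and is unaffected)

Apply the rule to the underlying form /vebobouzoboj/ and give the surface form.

vevovouzovoj

/b/ is a stop between vowels /e/ and /o/, so it spirantizes to the fricative [v].
/b/ is a stop between vowels /o/ and /o/, so it spirantizes to the fricative [v].
/b/ is a stop between vowels /o/ and /o/, so it spirantizes to the fricative [v].
Surface form: [vevovouzovoj].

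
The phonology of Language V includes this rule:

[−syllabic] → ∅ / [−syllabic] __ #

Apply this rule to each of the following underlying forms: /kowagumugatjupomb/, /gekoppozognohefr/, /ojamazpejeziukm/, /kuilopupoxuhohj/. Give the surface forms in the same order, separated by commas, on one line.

kowagumugatjupom, gekoppozognohef, ojamazpejeziuk, kuilopupoxuhoh

/kowagumugatjupomb/: /b/ is the second consonant of a word-final cluster /mb/, so it deletes. → [kowagumugatjupom].
/gekoppozognohefr/: /r/ is the second consonant of a word-final cluster /fr/, so it deletes. → [gekoppozognohef].
/ojamazpejeziukm/: /m/ is the second consonant of a word-final cluster /km/, so it deletes. → [ojamazpejeziuk].
/kuilopupoxuhohj/: /j/ is the second consonant of a word-final cluster /hj/, so it deletes. → [kuilopupoxuhoh].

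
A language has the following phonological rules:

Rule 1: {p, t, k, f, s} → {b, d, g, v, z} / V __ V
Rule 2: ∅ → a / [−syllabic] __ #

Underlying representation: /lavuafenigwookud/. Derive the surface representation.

Rule 1 (intervocalic voicing): /f/ is a voiceless obstruent between vowels /a/ and /e/, so it voices to [v]. /k/ is a voiceless obstruent between vowels /o/ and /u/, so it voices to [g]. /lavuafenigwookud/ → lavuavenigwoogud.
Rule 2 (final a-epenthesis): the form ends in the consonant /d/, so [a] is inserted word-finally. /lavuavenigwoogud/ → lavuavenigwooguda.

lavuavenigwooguda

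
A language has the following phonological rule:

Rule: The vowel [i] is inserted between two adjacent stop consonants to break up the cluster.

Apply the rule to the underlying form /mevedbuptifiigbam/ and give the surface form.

mevedibupitifiigibam

/d/ and /b/ form a stop–stop cluster, so [i] is inserted between them.
/p/ and /t/ form a stop–stop cluster, so [i] is inserted between them.
/g/ and /b/ form a stop–stop cluster, so [i] is inserted between them.
Surface form: [mevedibupitifiigibam].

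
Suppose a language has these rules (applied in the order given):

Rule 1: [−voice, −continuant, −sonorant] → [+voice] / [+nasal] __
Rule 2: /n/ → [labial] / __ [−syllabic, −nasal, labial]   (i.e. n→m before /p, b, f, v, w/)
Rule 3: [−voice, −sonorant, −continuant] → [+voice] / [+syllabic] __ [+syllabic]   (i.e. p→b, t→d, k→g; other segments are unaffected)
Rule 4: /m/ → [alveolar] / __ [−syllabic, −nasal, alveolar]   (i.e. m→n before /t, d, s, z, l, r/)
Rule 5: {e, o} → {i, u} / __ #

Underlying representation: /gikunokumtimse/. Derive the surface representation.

gigunogundinsi

Rule 1 (post-nasal voicing): /t/ is a voiceless stop immediately after the nasal /m/, so it voices to [d]. /gikunokumtimse/ → gikunokumdimse.
Rule 2 (nasal place assimilation): no segment meets the environment; /gikunokumdimse/ is unchanged.
Rule 3 (intervocalic voicing): /k/ is a voiceless stop between vowels /i/ and /u/, so it voices to [g]. /k/ is a voiceless stop between vowels /o/ and /u/, so it voices to [g]. /gikunokumdimse/ → gigunogumdimse.
Rule 4 (nasal place assimilation): /m/ precedes the alveolar consonant /d/, so it assimilates in place to [n]. /m/ precedes the alveolar consonant /s/, so it assimilates in place to [n]. /gigunogumdimse/ → gigunogundinse.
Rule 5 (final vowel raising): /e/ is a mid vowel in word-final position, so it raises to [i]. /gigunogundinse/ → gigunogundinsi.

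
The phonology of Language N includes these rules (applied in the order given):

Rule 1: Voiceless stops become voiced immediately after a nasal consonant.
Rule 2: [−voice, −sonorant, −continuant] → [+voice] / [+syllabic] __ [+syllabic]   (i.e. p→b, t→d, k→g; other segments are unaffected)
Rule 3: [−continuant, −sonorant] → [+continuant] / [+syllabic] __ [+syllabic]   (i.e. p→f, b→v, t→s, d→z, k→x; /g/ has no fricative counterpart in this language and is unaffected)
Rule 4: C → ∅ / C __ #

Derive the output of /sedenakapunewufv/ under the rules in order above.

sezenagavunewuf

Rule 1 (post-nasal voicing): no segment meets the environment; /sedenakapunewufv/ is unchanged.
Rule 2 (intervocalic voicing): /k/ is a voiceless stop between vowels /a/ and /a/, so it voices to [g]. /p/ is a voiceless stop between vowels /a/ and /u/, so it voices to [b]. /sedenakapunewufv/ → sedenagabunewufv.
Rule 3 (intervocalic spirantization): /d/ is a stop between vowels /e/ and /e/, so it spirantizes to the fricative [z]. /b/ is a stop between vowels /a/ and /u/, so it spirantizes to the fricative [v]. /sedenagabunewufv/ → sezenagavunewufv.
Rule 4 (final cluster simplification): /v/ is the second consonant of a word-final cluster /fv/, so it deletes. /sezenagavunewufv/ → sezenagavunewuf.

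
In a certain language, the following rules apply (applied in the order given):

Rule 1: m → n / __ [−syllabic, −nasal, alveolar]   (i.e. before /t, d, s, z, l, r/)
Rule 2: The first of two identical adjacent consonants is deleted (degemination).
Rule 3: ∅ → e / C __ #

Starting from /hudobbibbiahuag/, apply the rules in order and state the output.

hudobibiahuage

Rule 1 (nasal place assimilation): no segment meets the environment; /hudobbibbiahuag/ is unchanged.
Rule 2 (degemination): /bb/ is a geminate; the first /b/ deletes. /bb/ is a geminate; the first /b/ deletes. /hudobbibbiahuag/ → hudobibiahuag.
Rule 3 (final e-epenthesis): the form ends in the consonant /g/, so [e] is inserted word-finally. /hudobibiahuag/ → hudobibiahuage.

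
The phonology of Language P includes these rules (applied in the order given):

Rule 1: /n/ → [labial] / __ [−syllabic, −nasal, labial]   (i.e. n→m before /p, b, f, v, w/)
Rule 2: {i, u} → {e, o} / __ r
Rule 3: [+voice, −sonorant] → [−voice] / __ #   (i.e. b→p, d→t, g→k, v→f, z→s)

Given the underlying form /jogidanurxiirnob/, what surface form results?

Rule 1 (nasal place assimilation): no segment meets the environment; /jogidanurxiirnob/ is unchanged.
Rule 2 (pre-rhotic lowering): /u/ is a high vowel immediately before /r/, so it lowers to [o]. /i/ is a high vowel immediately before /r/, so it lowers to [e]. /jogidanurxiirnob/ → jogidanorxiernob.
Rule 3 (final devoicing): /b/ is a voiced obstruent in word-final position, so it devoices to [p]. /jogidanorxiernob/ → jogidanorxiernop.

jogidanorxiernop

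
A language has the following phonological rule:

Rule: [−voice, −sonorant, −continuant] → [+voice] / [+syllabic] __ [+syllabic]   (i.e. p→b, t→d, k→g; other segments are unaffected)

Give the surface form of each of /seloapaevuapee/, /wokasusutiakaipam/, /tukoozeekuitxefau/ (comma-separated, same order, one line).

seloabaevuabee, wogasusudiagaibam, tugoozeeguitxefau

/seloapaevuapee/: /p/ is a voiceless stop between vowels /a/ and /a/, so it voices to [b]. /p/ is a voiceless stop between vowels /a/ and /e/, so it voices to [b]. → [seloabaevuabee].
/wokasusutiakaipam/: /k/ is a voiceless stop between vowels /o/ and /a/, so it voices to [g]. /t/ is a voiceless stop between vowels /u/ and /i/, so it voices to [d]. /k/ is a voiceless stop between vowels /a/ and /a/, so it voices to [g]. /p/ is a voiceless stop between vowels /i/ and /a/, so it voices to [b]. → [wogasusudiagaibam].
/tukoozeekuitxefau/: /k/ is a voiceless stop between vowels /u/ and /o/, so it voices to [g]. /k/ is a voiceless stop between vowels /e/ and /u/, so it voices to [g]. → [tugoozeeguitxefau].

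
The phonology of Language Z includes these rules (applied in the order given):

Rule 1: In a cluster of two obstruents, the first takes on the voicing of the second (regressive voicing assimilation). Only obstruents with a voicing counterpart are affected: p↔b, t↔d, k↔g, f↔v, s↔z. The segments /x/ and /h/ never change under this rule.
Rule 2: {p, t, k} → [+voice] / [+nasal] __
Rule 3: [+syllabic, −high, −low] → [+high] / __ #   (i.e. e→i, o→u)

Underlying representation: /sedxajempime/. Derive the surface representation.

setxajembimi

Rule 1 (regressive voicing assimilation): /d/ precedes the voiceless obstruent /x/, so it devoices to [t] by assimilation. /sedxajempime/ → setxajempime.
Rule 2 (post-nasal voicing): /p/ is a voiceless stop immediately after the nasal /m/, so it voices to [b]. /setxajempime/ → setxajembime.
Rule 3 (final vowel raising): /e/ is a mid vowel in word-final position, so it raises to [i]. /setxajembime/ → setxajembimi.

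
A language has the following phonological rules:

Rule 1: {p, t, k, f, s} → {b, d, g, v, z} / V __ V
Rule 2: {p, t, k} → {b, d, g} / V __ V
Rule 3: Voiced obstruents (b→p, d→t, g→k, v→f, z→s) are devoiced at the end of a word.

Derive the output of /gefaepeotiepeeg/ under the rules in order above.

gevaebeodiebeek

Rule 1 (intervocalic voicing): /f/ is a voiceless obstruent between vowels /e/ and /a/, so it voices to [v]. /p/ is a voiceless obstruent between vowels /e/ and /e/, so it voices to [b]. /t/ is a voiceless obstruent between vowels /o/ and /i/, so it voices to [d]. /p/ is a voiceless obstruent between vowels /e/ and /e/, so it voices to [b]. /gefaepeotiepeeg/ → gevaebeodiebeeg.
Rule 2 (intervocalic voicing): no segment meets the environment; /gevaebeodiebeeg/ is unchanged.
Rule 3 (final devoicing): /g/ is a voiced obstruent in word-final position, so it devoices to [k]. /gevaebeodiebeeg/ → gevaebeodiebeek.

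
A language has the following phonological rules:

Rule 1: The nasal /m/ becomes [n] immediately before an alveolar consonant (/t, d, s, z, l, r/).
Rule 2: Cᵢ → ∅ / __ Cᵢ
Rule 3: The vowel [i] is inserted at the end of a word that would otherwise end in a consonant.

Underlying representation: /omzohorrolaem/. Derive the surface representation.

onzohorolaemi

Rule 1 (nasal place assimilation): /m/ precedes the alveolar consonant /z/, so it assimilates in place to [n]. /omzohorrolaem/ → onzohorrolaem.
Rule 2 (degemination): /rr/ is a geminate; the first /r/ deletes. /onzohorrolaem/ → onzohorolaem.
Rule 3 (final i-epenthesis): the form ends in the consonant /m/, so [i] is inserted word-finally. /onzohorolaem/ → onzohorolaemi.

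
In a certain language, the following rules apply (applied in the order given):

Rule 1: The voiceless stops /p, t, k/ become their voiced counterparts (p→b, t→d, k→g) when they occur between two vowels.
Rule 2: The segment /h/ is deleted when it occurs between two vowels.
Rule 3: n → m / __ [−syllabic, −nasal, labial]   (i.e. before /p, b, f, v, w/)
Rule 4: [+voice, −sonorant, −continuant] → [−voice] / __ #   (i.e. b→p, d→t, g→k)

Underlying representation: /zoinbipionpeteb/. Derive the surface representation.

Rule 1 (intervocalic voicing): /p/ is a voiceless stop between vowels /i/ and /i/, so it voices to [b]. /t/ is a voiceless stop between vowels /e/ and /e/, so it voices to [d]. /zoinbipionpeteb/ → zoinbibionpedeb.
Rule 2 (intervocalic h-deletion): no segment meets the environment; /zoinbibionpedeb/ is unchanged.
Rule 3 (nasal place assimilation): /n/ precedes the labial consonant /b/, so it assimilates in place to [m]. /n/ precedes the labial consonant /p/, so it assimilates in place to [m]. /zoinbibionpedeb/ → zoimbibiompedeb.
Rule 4 (final devoicing): /b/ is a voiced stop in word-final position, so it devoices to [p]. /zoimbibiompedeb/ → zoimbibiompedep.

zoimbibiompedep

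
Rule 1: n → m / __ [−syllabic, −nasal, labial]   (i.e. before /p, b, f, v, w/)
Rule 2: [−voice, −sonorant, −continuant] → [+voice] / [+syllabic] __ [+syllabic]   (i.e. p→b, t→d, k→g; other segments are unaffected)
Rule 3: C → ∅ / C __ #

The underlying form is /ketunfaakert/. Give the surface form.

kedumfaager

Rule 1 (nasal place assimilation): /n/ precedes the labial consonant /f/, so it assimilates in place to [m]. /ketunfaakert/ → ketumfaakert.
Rule 2 (intervocalic voicing): /t/ is a voiceless stop between vowels /e/ and /u/, so it voices to [d]. /k/ is a voiceless stop between vowels /a/ and /e/, so it voices to [g]. /ketumfaakert/ → kedumfaagert.
Rule 3 (final cluster simplification): /t/ is the second consonant of a word-final cluster /rt/, so it deletes. /kedumfaagert/ → kedumfaager.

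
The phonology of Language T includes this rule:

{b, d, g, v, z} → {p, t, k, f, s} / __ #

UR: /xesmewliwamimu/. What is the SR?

xesmewliwamimu

No segment of /xesmewliwamimu/ meets the structural description of the rule, so the form surfaces unchanged.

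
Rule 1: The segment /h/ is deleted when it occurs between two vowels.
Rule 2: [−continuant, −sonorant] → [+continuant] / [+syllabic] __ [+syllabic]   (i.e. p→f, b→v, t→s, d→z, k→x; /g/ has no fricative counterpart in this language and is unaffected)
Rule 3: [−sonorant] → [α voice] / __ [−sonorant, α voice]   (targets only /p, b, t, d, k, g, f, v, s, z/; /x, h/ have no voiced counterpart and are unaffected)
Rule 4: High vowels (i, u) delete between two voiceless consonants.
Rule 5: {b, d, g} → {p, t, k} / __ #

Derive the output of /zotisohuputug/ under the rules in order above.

zossoufsuk

Rule 1 (intervocalic h-deletion): /h/ occurs between vowels /o/ and /u/, so it deletes. /zotisohuputug/ → zotisouputug.
Rule 2 (intervocalic spirantization): /t/ is a stop between vowels /o/ and /i/, so it spirantizes to the fricative [s]. /p/ is a stop between vowels /u/ and /u/, so it spirantizes to the fricative [f]. /t/ is a stop between vowels /u/ and /u/, so it spirantizes to the fricative [s]. /zotisouputug/ → zosisoufusug.
Rule 3 (regressive voicing assimilation): no segment meets the environment; /zosisoufusug/ is unchanged.
Rule 4 (high vowel syncope): /i/ is a high vowel flanked by voiceless consonants /s/ and /s/, so it deletes. /u/ is a high vowel flanked by voiceless consonants /f/ and /s/, so it deletes. /zosisoufusug/ → zossoufsug.
Rule 5 (final devoicing): /g/ is a voiced stop in word-final position, so it devoices to [k]. /zossoufsug/ → zossoufsuk.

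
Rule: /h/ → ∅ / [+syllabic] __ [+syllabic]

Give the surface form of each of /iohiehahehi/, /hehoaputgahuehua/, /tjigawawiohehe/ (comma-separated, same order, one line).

/iohiehahehi/: /h/ occurs between vowels /o/ and /i/, so it deletes. /h/ occurs between vowels /e/ and /a/, so it deletes. /h/ occurs between vowels /a/ and /e/, so it deletes. /h/ occurs between vowels /e/ and /i/, so it deletes. → [ioieaei].
/hehoaputgahuehua/: /h/ occurs between vowels /e/ and /o/, so it deletes. /h/ occurs between vowels /a/ and /u/, so it deletes. /h/ occurs between vowels /e/ and /u/, so it deletes. → [heoaputgaueua].
/tjigawawiohehe/: /h/ occurs between vowels /o/ and /e/, so it deletes. /h/ occurs between vowels /e/ and /e/, so it deletes. → [tjigawawioee].

ioieaei, heoaputgaueua, tjigawawioee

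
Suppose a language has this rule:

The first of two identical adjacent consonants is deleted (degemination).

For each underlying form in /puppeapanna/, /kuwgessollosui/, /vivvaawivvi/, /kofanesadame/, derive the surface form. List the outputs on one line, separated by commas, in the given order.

/puppeapanna/: /pp/ is a geminate; the first /p/ deletes. /nn/ is a geminate; the first /n/ deletes. → [pupeapana].
/kuwgessollosui/: /ss/ is a geminate; the first /s/ deletes. /ll/ is a geminate; the first /l/ deletes. → [kuwgesolosui].
/vivvaawivvi/: /vv/ is a geminate; the first /v/ deletes. /vv/ is a geminate; the first /v/ deletes. → [vivaawivi].
/kofanesadame/: the rule's environment is not met; surfaces unchanged as [kofanesadame].

pupeapana, kuwgesolosui, vivaawivi, kofanesadame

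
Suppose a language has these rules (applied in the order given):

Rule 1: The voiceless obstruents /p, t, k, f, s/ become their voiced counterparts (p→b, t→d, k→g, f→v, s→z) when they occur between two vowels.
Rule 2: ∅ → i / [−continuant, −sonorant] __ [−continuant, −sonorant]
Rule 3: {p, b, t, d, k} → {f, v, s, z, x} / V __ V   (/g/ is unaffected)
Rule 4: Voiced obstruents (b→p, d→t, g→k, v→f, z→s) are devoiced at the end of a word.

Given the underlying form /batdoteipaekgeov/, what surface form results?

basizozeivaexigeof

Rule 1 (intervocalic voicing): /t/ is a voiceless obstruent between vowels /o/ and /e/, so it voices to [d]. /p/ is a voiceless obstruent between vowels /i/ and /a/, so it voices to [b]. /batdoteipaekgeov/ → batdodeibaekgeov.
Rule 2 (stop-cluster i-epenthesis): /t/ and /d/ form a stop–stop cluster, so [i] is inserted between them. /k/ and /g/ form a stop–stop cluster, so [i] is inserted between them. /batdodeibaekgeov/ → batidodeibaekigeov.
Rule 3 (intervocalic spirantization): /t/ is a stop between vowels /a/ and /i/, so it spirantizes to the fricative [s]. /d/ is a stop between vowels /i/ and /o/, so it spirantizes to the fricative [z]. /d/ is a stop between vowels /o/ and /e/, so it spirantizes to the fricative [z]. /b/ is a stop between vowels /i/ and /a/, so it spirantizes to the fricative [v]. /k/ is a stop between vowels /e/ and /i/, so it spirantizes to the fricative [x]. /batidodeibaekigeov/ → basizozeivaexigeov.
Rule 4 (final devoicing): /v/ is a voiced obstruent in word-final position, so it devoices to [f]. /basizozeivaexigeov/ → basizozeivaexigeof.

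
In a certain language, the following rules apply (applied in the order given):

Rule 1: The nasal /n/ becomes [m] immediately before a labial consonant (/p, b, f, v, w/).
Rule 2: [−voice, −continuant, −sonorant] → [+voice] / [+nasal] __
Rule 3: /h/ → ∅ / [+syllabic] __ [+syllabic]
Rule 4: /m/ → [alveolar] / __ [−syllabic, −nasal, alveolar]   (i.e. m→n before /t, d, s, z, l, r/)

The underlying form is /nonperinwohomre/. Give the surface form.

nomberimwoonre

Rule 1 (nasal place assimilation): /n/ precedes the labial consonant /p/, so it assimilates in place to [m]. /n/ precedes the labial consonant /w/, so it assimilates in place to [m]. /nonperinwohomre/ → nomperimwohomre.
Rule 2 (post-nasal voicing): /p/ is a voiceless stop immediately after the nasal /m/, so it voices to [b]. /nomperimwohomre/ → nomberimwohomre.
Rule 3 (intervocalic h-deletion): /h/ occurs between vowels /o/ and /o/, so it deletes. /nomberimwohomre/ → nomberimwoomre.
Rule 4 (nasal place assimilation): /m/ precedes the alveolar consonant /r/, so it assimilates in place to [n]. /nomberimwoomre/ → nomberimwoonre.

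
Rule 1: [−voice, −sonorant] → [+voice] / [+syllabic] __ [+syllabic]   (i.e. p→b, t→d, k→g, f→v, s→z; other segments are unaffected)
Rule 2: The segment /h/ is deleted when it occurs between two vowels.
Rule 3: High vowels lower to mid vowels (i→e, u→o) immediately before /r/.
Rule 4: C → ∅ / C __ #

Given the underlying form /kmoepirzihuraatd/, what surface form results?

kmoeberzioraat

Rule 1 (intervocalic voicing): /p/ is a voiceless obstruent between vowels /e/ and /i/, so it voices to [b]. /kmoepirzihuraatd/ → kmoebirzihuraatd.
Rule 2 (intervocalic h-deletion): /h/ occurs between vowels /i/ and /u/, so it deletes. /kmoebirzihuraatd/ → kmoebirziuraatd.
Rule 3 (pre-rhotic lowering): /i/ is a high vowel immediately before /r/, so it lowers to [e]. /u/ is a high vowel immediately before /r/, so it lowers to [o]. /kmoebirziuraatd/ → kmoeberzioraatd.
Rule 4 (final cluster simplification): /d/ is the second consonant of a word-final cluster /td/, so it deletes. /kmoeberzioraatd/ → kmoeberzioraat.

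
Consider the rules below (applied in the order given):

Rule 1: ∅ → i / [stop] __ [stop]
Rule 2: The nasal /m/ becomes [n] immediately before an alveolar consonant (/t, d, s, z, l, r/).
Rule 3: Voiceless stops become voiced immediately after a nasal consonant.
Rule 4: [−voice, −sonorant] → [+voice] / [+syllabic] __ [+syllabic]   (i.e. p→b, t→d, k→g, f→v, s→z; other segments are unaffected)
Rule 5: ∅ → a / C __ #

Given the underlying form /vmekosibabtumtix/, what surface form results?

vmegozibabidundixa

Rule 1 (stop-cluster i-epenthesis): /b/ and /t/ form a stop–stop cluster, so [i] is inserted between them. /vmekosibabtumtix/ → vmekosibabitumtix.
Rule 2 (nasal place assimilation): /m/ precedes the alveolar consonant /t/, so it assimilates in place to [n]. /vmekosibabitumtix/ → vmekosibabituntix.
Rule 3 (post-nasal voicing): /t/ is a voiceless stop immediately after the nasal /n/, so it voices to [d]. /vmekosibabituntix/ → vmekosibabitundix.
Rule 4 (intervocalic voicing): /k/ is a voiceless obstruent between vowels /e/ and /o/, so it voices to [g]. /s/ is a voiceless obstruent between vowels /o/ and /i/, so it voices to [z]. /t/ is a voiceless obstruent between vowels /i/ and /u/, so it voices to [d]. /vmekosibabitundix/ → vmegozibabidundix.
Rule 5 (final a-epenthesis): the form ends in the consonant /x/, so [a] is inserted word-finally. /vmegozibabidundix/ → vmegozibabidundixa.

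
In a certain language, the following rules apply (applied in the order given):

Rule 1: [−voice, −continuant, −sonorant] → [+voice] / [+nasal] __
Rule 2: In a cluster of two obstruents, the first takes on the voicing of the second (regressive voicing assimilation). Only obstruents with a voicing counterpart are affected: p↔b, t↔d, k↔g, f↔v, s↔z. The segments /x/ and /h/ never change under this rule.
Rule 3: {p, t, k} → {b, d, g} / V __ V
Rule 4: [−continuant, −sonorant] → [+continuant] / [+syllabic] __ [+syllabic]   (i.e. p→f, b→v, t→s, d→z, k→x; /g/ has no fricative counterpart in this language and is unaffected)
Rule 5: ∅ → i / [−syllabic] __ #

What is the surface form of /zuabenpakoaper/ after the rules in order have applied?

Rule 1 (post-nasal voicing): /p/ is a voiceless stop immediately after the nasal /n/, so it voices to [b]. /zuabenpakoaper/ → zuabenbakoaper.
Rule 2 (regressive voicing assimilation): no segment meets the environment; /zuabenbakoaper/ is unchanged.
Rule 3 (intervocalic voicing): /k/ is a voiceless stop between vowels /a/ and /o/, so it voices to [g]. /p/ is a voiceless stop between vowels /a/ and /e/, so it voices to [b]. /zuabenbakoaper/ → zuabenbagoaber.
Rule 4 (intervocalic spirantization): /b/ is a stop between vowels /a/ and /e/, so it spirantizes to the fricative [v]. /b/ is a stop between vowels /a/ and /e/, so it spirantizes to the fricative [v]. /zuabenbagoaber/ → zuavenbagoaver.
Rule 5 (final i-epenthesis): the form ends in the consonant /r/, so [i] is inserted word-finally. /zuavenbagoaver/ → zuavenbagoaveri.

zuavenbagoaveri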